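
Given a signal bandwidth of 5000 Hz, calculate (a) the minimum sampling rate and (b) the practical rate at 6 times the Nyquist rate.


By Nyquist theorem, fs_min = 2 * fmax.
fs_min = 2 * 5000 = 10000 Hz
Practical rate = 6 * fs_min = 6 * 10000 = 60000 Hz

fs_min = 10000 Hz, fs_practical = 60000 Hz


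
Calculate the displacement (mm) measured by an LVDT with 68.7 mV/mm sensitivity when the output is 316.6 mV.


Displacement = Vout / sensitivity.
d = 316.6 / 68.7
d = 4.608 mm

4.608 mm


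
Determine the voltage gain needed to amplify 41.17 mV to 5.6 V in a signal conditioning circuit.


Gain = Vout / Vin (converting to same units).
G = 5.6 V / 41.17 mV
G = 5600.0 mV / 41.17 mV
G = 136.02

136.02


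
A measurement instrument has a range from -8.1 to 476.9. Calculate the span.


Span = upper range - lower range.
Span = 476.9 - (-8.1)
Span = 485.0

485.0


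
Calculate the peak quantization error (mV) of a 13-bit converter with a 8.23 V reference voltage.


The maximum quantization error is +/- LSB/2.
LSB = Vref / 2^n = 8.23 / 8192 = 0.00100464 V
Max error = LSB / 2 = 0.00100464 / 2 = 0.00050232 V
Max error = 0.5023 mV

0.5023 mV


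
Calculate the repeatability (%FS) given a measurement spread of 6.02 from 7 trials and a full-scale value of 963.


Repeatability = (spread / full scale) * 100%.
R = (6.02 / 963) * 100
R = 0.625 %FS

0.625 %FS


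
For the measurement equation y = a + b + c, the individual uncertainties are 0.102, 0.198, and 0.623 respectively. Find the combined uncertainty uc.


For a sum of independent quantities, uc = sqrt(u1^2 + u2^2 + u3^2).
uc = sqrt(0.102^2 + 0.198^2 + 0.623^2)
uc = sqrt(0.010404 + 0.039204 + 0.388129)
uc = 0.6616

0.6616


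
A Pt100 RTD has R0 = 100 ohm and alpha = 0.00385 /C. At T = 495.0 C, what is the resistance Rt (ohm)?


The RTD equation: Rt = R0 * (1 + alpha * T).
Rt = 100 * (1 + 0.00385 * 495.0)
Rt = 100 * (1 + 1.90575)
Rt = 100 * 2.90575
Rt = 290.575 ohm

290.575 ohm


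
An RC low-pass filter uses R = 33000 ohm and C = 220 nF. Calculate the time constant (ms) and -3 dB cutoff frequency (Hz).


Time constant: tau = R * C.
tau = 33000 * 2.20e-07 = 0.00726 s
tau = 7.26 ms
Cutoff frequency: fc = 1 / (2*pi*R*C).
fc = 1 / (2*pi*0.00726) = 21.92 Hz

tau = 7.26 ms, fc = 21.92 Hz


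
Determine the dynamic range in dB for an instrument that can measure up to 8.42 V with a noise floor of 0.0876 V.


Dynamic range = 20 * log10(Vmax / Vnoise).
DR = 20 * log10(8.42 / 0.0876)
DR = 20 * log10(96.12)
DR = 39.66 dB

39.66 dB


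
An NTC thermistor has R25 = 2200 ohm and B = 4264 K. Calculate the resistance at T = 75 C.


NTC thermistor equation: Rt = R25 * exp(B * (1/T - 1/T25)).
T in Kelvin: 348.15 K, T25 = 298.15 K
1/T - 1/T25 = 1/348.15 - 1/298.15 = -0.00048169
B * (1/T - 1/T25) = 4264 * -0.00048169 = -2.0539
Rt = 2200 * exp(-2.0539) = 282.1 ohm

282.1 ohm


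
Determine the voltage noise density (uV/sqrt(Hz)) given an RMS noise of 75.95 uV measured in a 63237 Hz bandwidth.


Noise spectral density = Vrms / sqrt(BW).
NSD = 75.95 / sqrt(63237)
NSD = 75.95 / 251.4697
NSD = 0.302 uV/sqrt(Hz)

0.302 uV/sqrt(Hz)


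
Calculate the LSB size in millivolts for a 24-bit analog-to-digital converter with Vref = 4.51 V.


The resolution (LSB) of an ADC is Vref / 2^n.
LSB = 4.51 / 2^24
LSB = 4.51 / 16777216
LSB = 2.7e-07 V = 0.00026882 mV

0.00026882 mV


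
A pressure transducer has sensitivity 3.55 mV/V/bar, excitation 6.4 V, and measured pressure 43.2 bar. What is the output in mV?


Output = sensitivity * Vex * P.
Vout = 3.55 * 6.4 * 43.2
Vout = 22.72 * 43.2
Vout = 981.5 mV

981.5 mV


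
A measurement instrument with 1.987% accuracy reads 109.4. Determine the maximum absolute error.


Absolute error = (accuracy% / 100) * reading.
Error = (1.987 / 100) * 109.4
Error = 0.01987 * 109.4
Error = 2.1738

2.1738


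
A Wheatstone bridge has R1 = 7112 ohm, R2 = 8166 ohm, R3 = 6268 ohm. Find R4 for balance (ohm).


At balance: R1*R4 = R2*R3, so R4 = R2*R3/R1.
R4 = 8166 * 6268 / 7112
R4 = 51184488 / 7112
R4 = 7196.92 ohm

7196.92 ohm


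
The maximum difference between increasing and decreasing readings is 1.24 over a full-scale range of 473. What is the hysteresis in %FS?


Hysteresis = (max difference / full scale) * 100%.
H = (1.24 / 473) * 100
H = 0.262 %FS

0.262 %FS


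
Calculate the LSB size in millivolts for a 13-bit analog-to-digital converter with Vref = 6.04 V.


The resolution (LSB) of an ADC is Vref / 2^n.
LSB = 6.04 / 2^13
LSB = 6.04 / 8192
LSB = 0.0007373 V = 0.73730469 mV

0.73730469 mV


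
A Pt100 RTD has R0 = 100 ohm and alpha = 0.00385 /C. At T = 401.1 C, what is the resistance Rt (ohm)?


The RTD equation: Rt = R0 * (1 + alpha * T).
Rt = 100 * (1 + 0.00385 * 401.1)
Rt = 100 * (1 + 1.544235)
Rt = 100 * 2.544235
Rt = 254.424 ohm

254.424 ohm


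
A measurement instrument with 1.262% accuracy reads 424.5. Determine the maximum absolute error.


Absolute error = (accuracy% / 100) * reading.
Error = (1.262 / 100) * 424.5
Error = 0.01262 * 424.5
Error = 5.3572

5.3572


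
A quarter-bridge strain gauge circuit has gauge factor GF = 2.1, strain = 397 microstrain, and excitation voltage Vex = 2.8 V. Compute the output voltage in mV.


Quarter bridge output: Vout = (GF * epsilon * Vex) / 4.
Vout = (2.1 * 397e-6 * 2.8) / 4
Vout = 0.00233436 / 4 V
Vout = 0.00058359 V = 0.5836 mV

0.5836 mV


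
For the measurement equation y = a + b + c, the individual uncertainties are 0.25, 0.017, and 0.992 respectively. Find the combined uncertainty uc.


For a sum of independent quantities, uc = sqrt(u1^2 + u2^2 + u3^2).
uc = sqrt(0.25^2 + 0.017^2 + 0.992^2)
uc = sqrt(0.0625 + 0.000289 + 0.984064)
uc = 1.0232

1.0232


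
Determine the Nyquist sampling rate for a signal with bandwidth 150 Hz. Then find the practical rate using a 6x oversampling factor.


By Nyquist theorem, fs_min = 2 * fmax.
fs_min = 2 * 150 = 300 Hz
Practical rate = 6 * fs_min = 6 * 300 = 1800 Hz

fs_min = 300 Hz, fs_practical = 1800 Hz


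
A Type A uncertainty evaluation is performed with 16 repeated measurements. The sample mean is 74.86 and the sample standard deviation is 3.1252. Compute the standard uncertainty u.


The standard uncertainty for Type A evaluation is u = s / sqrt(n).
u = 3.1252 / sqrt(16)
u = 3.1252 / 4.0
u = 0.7813

0.7813


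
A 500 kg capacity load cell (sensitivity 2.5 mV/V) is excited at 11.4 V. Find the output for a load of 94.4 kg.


Vout = rated_output * Vex * (load / capacity).
Vout = 2.5 * 11.4 * (94.4 / 500)
Vout = 2.5 * 11.4 * 0.1888
Vout = 5.381 mV

5.381 mV


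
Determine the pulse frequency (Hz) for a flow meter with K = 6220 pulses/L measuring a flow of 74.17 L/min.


Frequency = K * Q / 60 (converting L/min to L/s).
f = 6220 * 74.17 / 60
f = 461337.4 / 60
f = 7688.96 Hz

7688.96 Hz


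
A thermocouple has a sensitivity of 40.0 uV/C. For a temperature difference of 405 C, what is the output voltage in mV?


The thermocouple output V = sensitivity * dT.
V = 40.0 uV/C * 405 C
V = 16200.0 uV
V = 16.2 mV

16.2 mV


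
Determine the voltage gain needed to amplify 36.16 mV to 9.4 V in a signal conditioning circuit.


Gain = Vout / Vin (converting to same units).
G = 9.4 V / 36.16 mV
G = 9400.0 mV / 36.16 mV
G = 259.96

259.96


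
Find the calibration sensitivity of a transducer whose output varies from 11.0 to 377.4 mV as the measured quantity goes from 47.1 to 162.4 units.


Sensitivity = (y2 - y1) / (x2 - x1).
S = (377.4 - 11.0) / (162.4 - 47.1)
S = 366.4 / 115.3
S = 3.1778 mV/unit

3.1778 mV/unit


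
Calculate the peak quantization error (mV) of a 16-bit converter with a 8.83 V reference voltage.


The maximum quantization error is +/- LSB/2.
LSB = Vref / 2^n = 8.83 / 65536 = 0.00013474 V
Max error = LSB / 2 = 0.00013474 / 2 = 6.737e-05 V
Max error = 0.0674 mV

0.0674 mV


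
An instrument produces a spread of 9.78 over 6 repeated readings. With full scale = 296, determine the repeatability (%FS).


Repeatability = (spread / full scale) * 100%.
R = (9.78 / 296) * 100
R = 3.304 %FS

3.304 %FS


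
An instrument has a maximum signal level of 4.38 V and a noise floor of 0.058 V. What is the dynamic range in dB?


Dynamic range = 20 * log10(Vmax / Vnoise).
DR = 20 * log10(4.38 / 0.058)
DR = 20 * log10(75.52)
DR = 37.56 dB

37.56 dB


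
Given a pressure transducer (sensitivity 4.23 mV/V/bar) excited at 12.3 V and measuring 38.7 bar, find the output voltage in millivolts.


Output = sensitivity * Vex * P.
Vout = 4.23 * 12.3 * 38.7
Vout = 52.029 * 38.7
Vout = 2013.52 mV

2013.52 mV


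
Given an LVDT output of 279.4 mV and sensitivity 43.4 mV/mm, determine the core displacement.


Displacement = Vout / sensitivity.
d = 279.4 / 43.4
d = 6.438 mm

6.438 mm


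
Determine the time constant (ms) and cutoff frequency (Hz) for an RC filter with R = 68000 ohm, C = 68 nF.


Time constant: tau = R * C.
tau = 68000 * 6.80e-08 = 0.004624 s
tau = 4.624 ms
Cutoff frequency: fc = 1 / (2*pi*R*C).
fc = 1 / (2*pi*0.004624) = 34.42 Hz

tau = 4.624 ms, fc = 34.42 Hz


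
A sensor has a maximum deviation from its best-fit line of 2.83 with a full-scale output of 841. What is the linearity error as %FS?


Linearity error = (max deviation / full scale) * 100%.
Linearity = (2.83 / 841) * 100
Linearity = 0.337 %FS

0.337 %FS


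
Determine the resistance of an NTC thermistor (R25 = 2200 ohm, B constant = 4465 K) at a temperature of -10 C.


NTC thermistor equation: Rt = R25 * exp(B * (1/T - 1/T25)).
T in Kelvin: 263.15 K, T25 = 298.15 K
1/T - 1/T25 = 1/263.15 - 1/298.15 = 0.0004461
B * (1/T - 1/T25) = 4465 * 0.0004461 = 1.9918
Rt = 2200 * exp(1.9918) = 16123.6 ohm

16123.6 ohm


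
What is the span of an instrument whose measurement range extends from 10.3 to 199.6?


Span = upper range - lower range.
Span = 199.6 - (10.3)
Span = 189.3

189.3


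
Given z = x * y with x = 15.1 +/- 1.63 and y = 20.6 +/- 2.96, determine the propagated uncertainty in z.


For a product z = x*y, the relative uncertainty is:
uz/z = sqrt((ux/x)^2 + (uy/y)^2)
Relative uncertainties: ux/x = 1.63/15.1 = 0.107947
uy/y = 2.96/20.6 = 0.143689
z = 15.1 * 20.6 = 311.1
uz = 311.1 * sqrt(0.107947^2 + 0.143689^2) = 55.904

55.904


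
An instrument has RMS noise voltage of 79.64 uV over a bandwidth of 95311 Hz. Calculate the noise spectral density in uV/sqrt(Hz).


Noise spectral density = Vrms / sqrt(BW).
NSD = 79.64 / sqrt(95311)
NSD = 79.64 / 308.7248
NSD = 0.258 uV/sqrt(Hz)

0.258 uV/sqrt(Hz)


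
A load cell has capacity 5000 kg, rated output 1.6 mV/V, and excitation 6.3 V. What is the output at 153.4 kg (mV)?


Vout = rated_output * Vex * (load / capacity).
Vout = 1.6 * 6.3 * (153.4 / 5000)
Vout = 1.6 * 6.3 * 0.03068
Vout = 0.309 mV

0.309 mV


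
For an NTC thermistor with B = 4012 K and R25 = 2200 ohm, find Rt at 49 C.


NTC thermistor equation: Rt = R25 * exp(B * (1/T - 1/T25)).
T in Kelvin: 322.15 K, T25 = 298.15 K
1/T - 1/T25 = 1/322.15 - 1/298.15 = -0.00024987
B * (1/T - 1/T25) = 4012 * -0.00024987 = -1.0025
Rt = 2200 * exp(-1.0025) = 807.3 ohm

807.3 ohm


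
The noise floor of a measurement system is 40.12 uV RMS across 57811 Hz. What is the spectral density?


Noise spectral density = Vrms / sqrt(BW).
NSD = 40.12 / sqrt(57811)
NSD = 40.12 / 240.4392
NSD = 0.1669 uV/sqrt(Hz)

0.1669 uV/sqrt(Hz)


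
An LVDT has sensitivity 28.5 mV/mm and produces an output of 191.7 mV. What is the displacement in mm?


Displacement = Vout / sensitivity.
d = 191.7 / 28.5
d = 6.726 mm

6.726 mm


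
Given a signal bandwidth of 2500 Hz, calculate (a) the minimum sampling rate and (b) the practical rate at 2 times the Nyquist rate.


By Nyquist theorem, fs_min = 2 * fmax.
fs_min = 2 * 2500 = 5000 Hz
Practical rate = 2 * fs_min = 2 * 5000 = 10000 Hz

fs_min = 5000 Hz, fs_practical = 10000 Hz


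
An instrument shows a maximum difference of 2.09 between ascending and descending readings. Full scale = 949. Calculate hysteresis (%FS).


Hysteresis = (max difference / full scale) * 100%.
H = (2.09 / 949) * 100
H = 0.22 %FS

0.22 %FS


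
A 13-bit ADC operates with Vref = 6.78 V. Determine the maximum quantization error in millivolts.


The maximum quantization error is +/- LSB/2.
LSB = Vref / 2^n = 6.78 / 8192 = 0.00082764 V
Max error = LSB / 2 = 0.00082764 / 2 = 0.00041382 V
Max error = 0.4138 mV

0.4138 mV


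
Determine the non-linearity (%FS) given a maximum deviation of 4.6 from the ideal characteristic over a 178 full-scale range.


Linearity error = (max deviation / full scale) * 100%.
Linearity = (4.6 / 178) * 100
Linearity = 2.584 %FS

2.584 %FS


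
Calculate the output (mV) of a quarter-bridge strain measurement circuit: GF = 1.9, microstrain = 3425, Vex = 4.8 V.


Quarter bridge output: Vout = (GF * epsilon * Vex) / 4.
Vout = (1.9 * 3425e-6 * 4.8) / 4
Vout = 0.031236 / 4 V
Vout = 0.007809 V = 7.809 mV

7.809 mV


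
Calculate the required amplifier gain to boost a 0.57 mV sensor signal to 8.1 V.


Gain = Vout / Vin (converting to same units).
G = 8.1 V / 0.57 mV
G = 8100.0 mV / 0.57 mV
G = 14210.53

14210.53


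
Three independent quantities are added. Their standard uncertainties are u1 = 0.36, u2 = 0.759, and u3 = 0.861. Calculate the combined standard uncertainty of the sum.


For a sum of independent quantities, uc = sqrt(u1^2 + u2^2 + u3^2).
uc = sqrt(0.36^2 + 0.759^2 + 0.861^2)
uc = sqrt(0.1296 + 0.576081 + 0.741321)
uc = 1.2029

1.2029


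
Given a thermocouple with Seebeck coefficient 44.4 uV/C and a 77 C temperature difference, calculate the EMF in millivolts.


The thermocouple output V = sensitivity * dT.
V = 44.4 uV/C * 77 C
V = 3418.8 uV
V = 3.419 mV

3.419 mV


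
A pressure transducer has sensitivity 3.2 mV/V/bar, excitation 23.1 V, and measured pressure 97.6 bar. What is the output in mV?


Output = sensitivity * Vex * P.
Vout = 3.2 * 23.1 * 97.6
Vout = 73.92 * 97.6
Vout = 7214.59 mV

7214.59 mV


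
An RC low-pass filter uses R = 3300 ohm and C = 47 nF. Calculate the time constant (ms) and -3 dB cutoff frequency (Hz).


Time constant: tau = R * C.
tau = 3300 * 4.70e-08 = 0.0001551 s
tau = 0.1551 ms
Cutoff frequency: fc = 1 / (2*pi*R*C).
fc = 1 / (2*pi*0.0001551) = 1026.14 Hz

tau = 0.1551 ms, fc = 1026.14 Hz


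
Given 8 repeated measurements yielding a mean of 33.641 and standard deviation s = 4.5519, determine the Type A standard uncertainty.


The standard uncertainty for Type A evaluation is u = s / sqrt(n).
u = 4.5519 / sqrt(8)
u = 4.5519 / 2.8284
u = 1.6093

1.6093


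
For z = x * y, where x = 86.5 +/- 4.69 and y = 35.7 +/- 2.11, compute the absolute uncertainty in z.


For a product z = x*y, the relative uncertainty is:
uz/z = sqrt((ux/x)^2 + (uy/y)^2)
Relative uncertainties: ux/x = 4.69/86.5 = 0.05422
uy/y = 2.11/35.7 = 0.059104
z = 86.5 * 35.7 = 3088.1
uz = 3088.1 * sqrt(0.05422^2 + 0.059104^2) = 247.68

247.68


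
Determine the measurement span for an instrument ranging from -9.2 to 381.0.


Span = upper range - lower range.
Span = 381.0 - (-9.2)
Span = 390.2

390.2


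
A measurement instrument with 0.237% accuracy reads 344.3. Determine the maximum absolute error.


Absolute error = (accuracy% / 100) * reading.
Error = (0.237 / 100) * 344.3
Error = 0.00237 * 344.3
Error = 0.816

0.816


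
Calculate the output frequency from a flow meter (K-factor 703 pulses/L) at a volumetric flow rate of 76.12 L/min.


Frequency = K * Q / 60 (converting L/min to L/s).
f = 703 * 76.12 / 60
f = 53512.36 / 60
f = 891.87 Hz

891.87 Hz


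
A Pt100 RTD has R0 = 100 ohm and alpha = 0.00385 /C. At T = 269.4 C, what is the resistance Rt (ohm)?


The RTD equation: Rt = R0 * (1 + alpha * T).
Rt = 100 * (1 + 0.00385 * 269.4)
Rt = 100 * (1 + 1.03719)
Rt = 100 * 2.03719
Rt = 203.719 ohm

203.719 ohm


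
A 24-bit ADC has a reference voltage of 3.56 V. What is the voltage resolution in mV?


The resolution (LSB) of an ADC is Vref / 2^n.
LSB = 3.56 / 2^24
LSB = 3.56 / 16777216
LSB = 2.1e-07 V = 0.00021219 mV

0.00021219 mV


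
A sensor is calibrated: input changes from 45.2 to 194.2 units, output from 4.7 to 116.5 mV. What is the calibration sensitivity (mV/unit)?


Sensitivity = (y2 - y1) / (x2 - x1).
S = (116.5 - 4.7) / (194.2 - 45.2)
S = 111.8 / 149.0
S = 0.7503 mV/unit

0.7503 mV/unit


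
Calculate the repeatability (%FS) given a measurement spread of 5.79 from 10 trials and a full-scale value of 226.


Repeatability = (spread / full scale) * 100%.
R = (5.79 / 226) * 100
R = 2.562 %FS

2.562 %FS


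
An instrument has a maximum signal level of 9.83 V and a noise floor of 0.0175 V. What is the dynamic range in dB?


Dynamic range = 20 * log10(Vmax / Vnoise).
DR = 20 * log10(9.83 / 0.0175)
DR = 20 * log10(561.71)
DR = 54.99 dB

54.99 dB


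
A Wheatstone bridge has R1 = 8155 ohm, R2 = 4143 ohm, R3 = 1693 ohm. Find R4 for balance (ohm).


At balance: R1*R4 = R2*R3, so R4 = R2*R3/R1.
R4 = 4143 * 1693 / 8155
R4 = 7014099 / 8155
R4 = 860.1 ohm

860.1 ohm


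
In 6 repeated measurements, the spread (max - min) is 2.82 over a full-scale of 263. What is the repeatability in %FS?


Repeatability = (spread / full scale) * 100%.
R = (2.82 / 263) * 100
R = 1.072 %FS

1.072 %FS


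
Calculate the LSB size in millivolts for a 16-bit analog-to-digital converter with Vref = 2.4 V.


The resolution (LSB) of an ADC is Vref / 2^n.
LSB = 2.4 / 2^16
LSB = 2.4 / 65536
LSB = 3.662e-05 V = 0.03662109 mV

0.03662109 mV


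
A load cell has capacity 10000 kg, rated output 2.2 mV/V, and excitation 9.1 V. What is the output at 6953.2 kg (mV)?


Vout = rated_output * Vex * (load / capacity).
Vout = 2.2 * 9.1 * (6953.2 / 10000)
Vout = 2.2 * 9.1 * 0.69532
Vout = 13.92 mV

13.92 mV


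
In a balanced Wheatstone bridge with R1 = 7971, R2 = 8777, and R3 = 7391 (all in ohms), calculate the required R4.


At balance: R1*R4 = R2*R3, so R4 = R2*R3/R1.
R4 = 8777 * 7391 / 7971
R4 = 64870807 / 7971
R4 = 8138.35 ohm

8138.35 ohm


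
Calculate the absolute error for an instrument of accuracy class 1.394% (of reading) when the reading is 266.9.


Absolute error = (accuracy% / 100) * reading.
Error = (1.394 / 100) * 266.9
Error = 0.01394 * 266.9
Error = 3.7206

3.7206


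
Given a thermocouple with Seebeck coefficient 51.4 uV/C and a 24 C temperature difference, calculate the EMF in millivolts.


The thermocouple output V = sensitivity * dT.
V = 51.4 uV/C * 24 C
V = 1233.6 uV
V = 1.234 mV

1.234 mV


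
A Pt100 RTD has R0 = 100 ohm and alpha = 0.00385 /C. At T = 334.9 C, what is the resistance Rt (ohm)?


The RTD equation: Rt = R0 * (1 + alpha * T).
Rt = 100 * (1 + 0.00385 * 334.9)
Rt = 100 * (1 + 1.289365)
Rt = 100 * 2.289365
Rt = 228.937 ohm

228.937 ohm


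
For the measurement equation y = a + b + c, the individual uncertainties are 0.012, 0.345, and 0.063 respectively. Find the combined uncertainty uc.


For a sum of independent quantities, uc = sqrt(u1^2 + u2^2 + u3^2).
uc = sqrt(0.012^2 + 0.345^2 + 0.063^2)
uc = sqrt(0.000144 + 0.119025 + 0.003969)
uc = 0.3509

0.3509


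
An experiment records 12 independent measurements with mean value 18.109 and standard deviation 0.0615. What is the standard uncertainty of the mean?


The standard uncertainty for Type A evaluation is u = s / sqrt(n).
u = 0.0615 / sqrt(12)
u = 0.0615 / 3.4641
u = 0.0178

0.0178


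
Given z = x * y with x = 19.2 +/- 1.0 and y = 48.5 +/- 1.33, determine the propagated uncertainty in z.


For a product z = x*y, the relative uncertainty is:
uz/z = sqrt((ux/x)^2 + (uy/y)^2)
Relative uncertainties: ux/x = 1.0/19.2 = 0.052083
uy/y = 1.33/48.5 = 0.027423
z = 19.2 * 48.5 = 931.2
uz = 931.2 * sqrt(0.052083^2 + 0.027423^2) = 54.812

54.812


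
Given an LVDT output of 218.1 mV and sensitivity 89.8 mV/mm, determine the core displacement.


Displacement = Vout / sensitivity.
d = 218.1 / 89.8
d = 2.429 mm

2.429 mm


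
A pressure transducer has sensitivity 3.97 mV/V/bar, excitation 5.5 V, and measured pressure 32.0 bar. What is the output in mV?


Output = sensitivity * Vex * P.
Vout = 3.97 * 5.5 * 32.0
Vout = 21.835 * 32.0
Vout = 698.72 mV

698.72 mV


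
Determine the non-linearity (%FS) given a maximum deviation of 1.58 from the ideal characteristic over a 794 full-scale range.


Linearity error = (max deviation / full scale) * 100%.
Linearity = (1.58 / 794) * 100
Linearity = 0.199 %FS

0.199 %FS


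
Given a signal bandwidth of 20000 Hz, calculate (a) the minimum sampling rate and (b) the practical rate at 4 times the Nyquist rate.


By Nyquist theorem, fs_min = 2 * fmax.
fs_min = 2 * 20000 = 40000 Hz
Practical rate = 4 * fs_min = 4 * 40000 = 160000 Hz

fs_min = 40000 Hz, fs_practical = 160000 Hz


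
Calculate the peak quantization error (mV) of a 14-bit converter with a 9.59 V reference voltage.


The maximum quantization error is +/- LSB/2.
LSB = Vref / 2^n = 9.59 / 16384 = 0.00058533 V
Max error = LSB / 2 = 0.00058533 / 2 = 0.00029266 V
Max error = 0.2927 mV

0.2927 mV


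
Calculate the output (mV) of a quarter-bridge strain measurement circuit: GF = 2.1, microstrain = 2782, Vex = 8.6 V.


Quarter bridge output: Vout = (GF * epsilon * Vex) / 4.
Vout = (2.1 * 2782e-6 * 8.6) / 4
Vout = 0.05024292 / 4 V
Vout = 0.01256073 V = 12.5607 mV

12.5607 mV


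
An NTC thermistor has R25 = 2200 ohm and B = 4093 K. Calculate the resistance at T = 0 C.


NTC thermistor equation: Rt = R25 * exp(B * (1/T - 1/T25)).
T in Kelvin: 273.15 K, T25 = 298.15 K
1/T - 1/T25 = 1/273.15 - 1/298.15 = 0.00030698
B * (1/T - 1/T25) = 4093 * 0.00030698 = 1.2565
Rt = 2200 * exp(1.2565) = 7728.5 ohm

7728.5 ohm


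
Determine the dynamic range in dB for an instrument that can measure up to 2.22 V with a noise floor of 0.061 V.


Dynamic range = 20 * log10(Vmax / Vnoise).
DR = 20 * log10(2.22 / 0.061)
DR = 20 * log10(36.39)
DR = 31.22 dB

31.22 dB


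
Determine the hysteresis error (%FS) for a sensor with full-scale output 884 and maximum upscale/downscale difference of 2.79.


Hysteresis = (max difference / full scale) * 100%.
H = (2.79 / 884) * 100
H = 0.316 %FS

0.316 %FS


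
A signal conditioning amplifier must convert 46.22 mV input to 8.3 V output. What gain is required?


Gain = Vout / Vin (converting to same units).
G = 8.3 V / 46.22 mV
G = 8300.0 mV / 46.22 mV
G = 179.58

179.58


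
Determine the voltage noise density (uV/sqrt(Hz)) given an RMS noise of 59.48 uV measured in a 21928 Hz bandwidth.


Noise spectral density = Vrms / sqrt(BW).
NSD = 59.48 / sqrt(21928)
NSD = 59.48 / 148.0811
NSD = 0.4017 uV/sqrt(Hz)

0.4017 uV/sqrt(Hz)


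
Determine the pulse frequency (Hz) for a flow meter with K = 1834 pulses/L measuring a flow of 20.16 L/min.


Frequency = K * Q / 60 (converting L/min to L/s).
f = 1834 * 20.16 / 60
f = 36973.44 / 60
f = 616.22 Hz

616.22 Hz


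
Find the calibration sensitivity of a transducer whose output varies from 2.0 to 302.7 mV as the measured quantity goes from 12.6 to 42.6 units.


Sensitivity = (y2 - y1) / (x2 - x1).
S = (302.7 - 2.0) / (42.6 - 12.6)
S = 300.7 / 30.0
S = 10.0233 mV/unit

10.0233 mV/unit


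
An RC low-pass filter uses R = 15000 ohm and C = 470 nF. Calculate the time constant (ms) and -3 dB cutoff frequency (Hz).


Time constant: tau = R * C.
tau = 15000 * 4.70e-07 = 0.00705 s
tau = 7.05 ms
Cutoff frequency: fc = 1 / (2*pi*R*C).
fc = 1 / (2*pi*0.00705) = 22.58 Hz

tau = 7.05 ms, fc = 22.58 Hz


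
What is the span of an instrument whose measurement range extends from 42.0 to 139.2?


Span = upper range - lower range.
Span = 139.2 - (42.0)
Span = 97.2

97.2


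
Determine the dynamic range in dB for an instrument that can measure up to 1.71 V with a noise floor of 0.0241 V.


Dynamic range = 20 * log10(Vmax / Vnoise).
DR = 20 * log10(1.71 / 0.0241)
DR = 20 * log10(70.95)
DR = 37.02 dB

37.02 dB


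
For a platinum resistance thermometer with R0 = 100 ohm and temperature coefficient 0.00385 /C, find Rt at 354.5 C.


The RTD equation: Rt = R0 * (1 + alpha * T).
Rt = 100 * (1 + 0.00385 * 354.5)
Rt = 100 * (1 + 1.364825)
Rt = 100 * 2.364825
Rt = 236.482 ohm

236.482 ohm


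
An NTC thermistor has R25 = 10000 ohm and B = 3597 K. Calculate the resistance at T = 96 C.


NTC thermistor equation: Rt = R25 * exp(B * (1/T - 1/T25)).
T in Kelvin: 369.15 K, T25 = 298.15 K
1/T - 1/T25 = 1/369.15 - 1/298.15 = -0.00064509
B * (1/T - 1/T25) = 3597 * -0.00064509 = -2.3204
Rt = 10000 * exp(-2.3204) = 982.4 ohm

982.4 ohm


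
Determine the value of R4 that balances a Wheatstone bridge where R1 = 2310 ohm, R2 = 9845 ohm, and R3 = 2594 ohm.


At balance: R1*R4 = R2*R3, so R4 = R2*R3/R1.
R4 = 9845 * 2594 / 2310
R4 = 25537930 / 2310
R4 = 11055.38 ohm

11055.38 ohm


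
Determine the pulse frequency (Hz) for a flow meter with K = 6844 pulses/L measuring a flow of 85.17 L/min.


Frequency = K * Q / 60 (converting L/min to L/s).
f = 6844 * 85.17 / 60
f = 582903.48 / 60
f = 9715.06 Hz

9715.06 Hz


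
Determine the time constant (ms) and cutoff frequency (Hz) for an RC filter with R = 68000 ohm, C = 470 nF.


Time constant: tau = R * C.
tau = 68000 * 4.70e-07 = 0.03196 s
tau = 31.96 ms
Cutoff frequency: fc = 1 / (2*pi*R*C).
fc = 1 / (2*pi*0.03196) = 4.98 Hz

tau = 31.96 ms, fc = 4.98 Hz


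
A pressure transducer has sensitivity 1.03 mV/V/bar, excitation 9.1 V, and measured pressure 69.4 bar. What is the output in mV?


Output = sensitivity * Vex * P.
Vout = 1.03 * 9.1 * 69.4
Vout = 9.373 * 69.4
Vout = 650.49 mV

650.49 mV


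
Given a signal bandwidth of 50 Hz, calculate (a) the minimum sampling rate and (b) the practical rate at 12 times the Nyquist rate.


By Nyquist theorem, fs_min = 2 * fmax.
fs_min = 2 * 50 = 100 Hz
Practical rate = 12 * fs_min = 12 * 100 = 1200 Hz

fs_min = 100 Hz, fs_practical = 1200 Hz


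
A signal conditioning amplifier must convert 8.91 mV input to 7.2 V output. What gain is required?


Gain = Vout / Vin (converting to same units).
G = 7.2 V / 8.91 mV
G = 7200.0 mV / 8.91 mV
G = 808.08

808.08


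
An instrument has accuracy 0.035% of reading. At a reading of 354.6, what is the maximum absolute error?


Absolute error = (accuracy% / 100) * reading.
Error = (0.035 / 100) * 354.6
Error = 0.00035 * 354.6
Error = 0.1241

0.1241


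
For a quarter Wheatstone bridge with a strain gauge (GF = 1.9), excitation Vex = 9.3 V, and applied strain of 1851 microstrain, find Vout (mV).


Quarter bridge output: Vout = (GF * epsilon * Vex) / 4.
Vout = (1.9 * 1851e-6 * 9.3) / 4
Vout = 0.03270717 / 4 V
Vout = 0.00817679 V = 8.1768 mV

8.1768 mV


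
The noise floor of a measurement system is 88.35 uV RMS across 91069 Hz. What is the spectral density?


Noise spectral density = Vrms / sqrt(BW).
NSD = 88.35 / sqrt(91069)
NSD = 88.35 / 301.7764
NSD = 0.2928 uV/sqrt(Hz)

0.2928 uV/sqrt(Hz)


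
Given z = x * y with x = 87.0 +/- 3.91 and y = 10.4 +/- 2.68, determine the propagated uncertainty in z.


For a product z = x*y, the relative uncertainty is:
uz/z = sqrt((ux/x)^2 + (uy/y)^2)
Relative uncertainties: ux/x = 3.91/87.0 = 0.044943
uy/y = 2.68/10.4 = 0.257692
z = 87.0 * 10.4 = 904.8
uz = 904.8 * sqrt(0.044943^2 + 0.257692^2) = 236.679

236.679


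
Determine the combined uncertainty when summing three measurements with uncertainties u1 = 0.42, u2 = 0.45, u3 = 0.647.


For a sum of independent quantities, uc = sqrt(u1^2 + u2^2 + u3^2).
uc = sqrt(0.42^2 + 0.45^2 + 0.647^2)
uc = sqrt(0.1764 + 0.2025 + 0.418609)
uc = 0.893

0.893


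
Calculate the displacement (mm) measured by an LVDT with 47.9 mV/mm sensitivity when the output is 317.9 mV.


Displacement = Vout / sensitivity.
d = 317.9 / 47.9
d = 6.637 mm

6.637 mm


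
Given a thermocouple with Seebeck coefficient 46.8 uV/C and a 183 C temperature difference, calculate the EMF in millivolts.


The thermocouple output V = sensitivity * dT.
V = 46.8 uV/C * 183 C
V = 8564.4 uV
V = 8.564 mV

8.564 mV


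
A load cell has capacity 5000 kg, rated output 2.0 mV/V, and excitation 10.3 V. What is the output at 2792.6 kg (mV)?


Vout = rated_output * Vex * (load / capacity).
Vout = 2.0 * 10.3 * (2792.6 / 5000)
Vout = 2.0 * 10.3 * 0.55852
Vout = 11.506 mV

11.506 mV


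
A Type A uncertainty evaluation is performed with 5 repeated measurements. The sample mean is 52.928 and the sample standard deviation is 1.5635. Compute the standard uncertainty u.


The standard uncertainty for Type A evaluation is u = s / sqrt(n).
u = 1.5635 / sqrt(5)
u = 1.5635 / 2.2361
u = 0.6992

0.6992


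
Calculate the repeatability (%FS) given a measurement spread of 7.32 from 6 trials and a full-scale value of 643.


Repeatability = (spread / full scale) * 100%.
R = (7.32 / 643) * 100
R = 1.138 %FS

1.138 %FS


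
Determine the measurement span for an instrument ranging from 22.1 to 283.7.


Span = upper range - lower range.
Span = 283.7 - (22.1)
Span = 261.6

261.6


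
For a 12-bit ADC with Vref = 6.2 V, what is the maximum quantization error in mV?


The maximum quantization error is +/- LSB/2.
LSB = Vref / 2^n = 6.2 / 4096 = 0.00151367 V
Max error = LSB / 2 = 0.00151367 / 2 = 0.00075684 V
Max error = 0.7568 mV

0.7568 mV


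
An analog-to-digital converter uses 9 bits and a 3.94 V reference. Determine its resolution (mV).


The resolution (LSB) of an ADC is Vref / 2^n.
LSB = 3.94 / 2^9
LSB = 3.94 / 512
LSB = 0.00769531 V = 7.6953125 mV

7.6953125 mV


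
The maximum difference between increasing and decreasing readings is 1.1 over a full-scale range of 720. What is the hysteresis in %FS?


Hysteresis = (max difference / full scale) * 100%.
H = (1.1 / 720) * 100
H = 0.153 %FS

0.153 %FS


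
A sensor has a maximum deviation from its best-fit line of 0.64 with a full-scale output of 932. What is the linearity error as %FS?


Linearity error = (max deviation / full scale) * 100%.
Linearity = (0.64 / 932) * 100
Linearity = 0.069 %FS

0.069 %FS


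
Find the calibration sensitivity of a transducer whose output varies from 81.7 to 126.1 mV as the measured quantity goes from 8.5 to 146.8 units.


Sensitivity = (y2 - y1) / (x2 - x1).
S = (126.1 - 81.7) / (146.8 - 8.5)
S = 44.4 / 138.3
S = 0.321 mV/unit

0.321 mV/unit


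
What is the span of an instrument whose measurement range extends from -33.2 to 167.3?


Span = upper range - lower range.
Span = 167.3 - (-33.2)
Span = 200.5

200.5


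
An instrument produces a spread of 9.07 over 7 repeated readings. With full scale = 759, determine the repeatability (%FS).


Repeatability = (spread / full scale) * 100%.
R = (9.07 / 759) * 100
R = 1.195 %FS

1.195 %FS


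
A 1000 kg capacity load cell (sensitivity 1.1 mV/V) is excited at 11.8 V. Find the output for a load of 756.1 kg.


Vout = rated_output * Vex * (load / capacity).
Vout = 1.1 * 11.8 * (756.1 / 1000)
Vout = 1.1 * 11.8 * 0.7561
Vout = 9.814 mV

9.814 mV


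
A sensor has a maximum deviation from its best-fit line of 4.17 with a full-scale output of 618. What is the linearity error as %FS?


Linearity error = (max deviation / full scale) * 100%.
Linearity = (4.17 / 618) * 100
Linearity = 0.675 %FS

0.675 %FS


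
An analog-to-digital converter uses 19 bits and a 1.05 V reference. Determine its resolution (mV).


The resolution (LSB) of an ADC is Vref / 2^n.
LSB = 1.05 / 2^19
LSB = 1.05 / 524288
LSB = 2e-06 V = 0.00200272 mV

0.00200272 mV


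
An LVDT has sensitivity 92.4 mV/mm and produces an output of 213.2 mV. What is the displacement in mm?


Displacement = Vout / sensitivity.
d = 213.2 / 92.4
d = 2.307 mm

2.307 mm


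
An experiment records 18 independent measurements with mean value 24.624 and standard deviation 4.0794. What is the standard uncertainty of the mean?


The standard uncertainty for Type A evaluation is u = s / sqrt(n).
u = 4.0794 / sqrt(18)
u = 4.0794 / 4.2426
u = 0.9615

0.9615


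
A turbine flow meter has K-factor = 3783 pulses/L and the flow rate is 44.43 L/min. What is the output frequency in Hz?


Frequency = K * Q / 60 (converting L/min to L/s).
f = 3783 * 44.43 / 60
f = 168078.69 / 60
f = 2801.31 Hz

2801.31 Hz


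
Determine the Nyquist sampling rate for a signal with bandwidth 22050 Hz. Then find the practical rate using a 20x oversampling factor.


By Nyquist theorem, fs_min = 2 * fmax.
fs_min = 2 * 22050 = 44100 Hz
Practical rate = 20 * fs_min = 20 * 44100 = 882000 Hz

fs_min = 44100 Hz, fs_practical = 882000 Hz


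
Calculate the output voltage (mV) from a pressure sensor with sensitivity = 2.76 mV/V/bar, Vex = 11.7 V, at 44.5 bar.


Output = sensitivity * Vex * P.
Vout = 2.76 * 11.7 * 44.5
Vout = 32.292 * 44.5
Vout = 1436.99 mV

1436.99 mV


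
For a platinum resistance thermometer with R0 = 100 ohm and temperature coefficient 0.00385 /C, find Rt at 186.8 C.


The RTD equation: Rt = R0 * (1 + alpha * T).
Rt = 100 * (1 + 0.00385 * 186.8)
Rt = 100 * (1 + 0.71918)
Rt = 100 * 1.71918
Rt = 171.918 ohm

171.918 ohm


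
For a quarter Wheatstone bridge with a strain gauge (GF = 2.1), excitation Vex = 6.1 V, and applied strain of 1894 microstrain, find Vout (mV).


Quarter bridge output: Vout = (GF * epsilon * Vex) / 4.
Vout = (2.1 * 1894e-6 * 6.1) / 4
Vout = 0.02426214 / 4 V
Vout = 0.00606553 V = 6.0655 mV

6.0655 mV


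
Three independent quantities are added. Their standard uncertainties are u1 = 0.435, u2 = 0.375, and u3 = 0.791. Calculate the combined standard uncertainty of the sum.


For a sum of independent quantities, uc = sqrt(u1^2 + u2^2 + u3^2).
uc = sqrt(0.435^2 + 0.375^2 + 0.791^2)
uc = sqrt(0.189225 + 0.140625 + 0.625681)
uc = 0.9775

0.9775


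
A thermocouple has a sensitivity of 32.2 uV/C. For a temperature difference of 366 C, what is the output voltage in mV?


The thermocouple output V = sensitivity * dT.
V = 32.2 uV/C * 366 C
V = 11785.2 uV
V = 11.785 mV

11.785 mV


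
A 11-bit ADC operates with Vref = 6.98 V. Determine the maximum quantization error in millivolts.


The maximum quantization error is +/- LSB/2.
LSB = Vref / 2^n = 6.98 / 2048 = 0.0034082 V
Max error = LSB / 2 = 0.0034082 / 2 = 0.0017041 V
Max error = 1.7041 mV

1.7041 mV


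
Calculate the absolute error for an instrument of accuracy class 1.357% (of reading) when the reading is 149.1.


Absolute error = (accuracy% / 100) * reading.
Error = (1.357 / 100) * 149.1
Error = 0.01357 * 149.1
Error = 2.0233

2.0233


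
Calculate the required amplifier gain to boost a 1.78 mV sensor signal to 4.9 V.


Gain = Vout / Vin (converting to same units).
G = 4.9 V / 1.78 mV
G = 4900.0 mV / 1.78 mV
G = 2752.81

2752.81


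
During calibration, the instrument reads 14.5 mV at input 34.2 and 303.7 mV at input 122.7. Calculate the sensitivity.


Sensitivity = (y2 - y1) / (x2 - x1).
S = (303.7 - 14.5) / (122.7 - 34.2)
S = 289.2 / 88.5
S = 3.2678 mV/unit

3.2678 mV/unit


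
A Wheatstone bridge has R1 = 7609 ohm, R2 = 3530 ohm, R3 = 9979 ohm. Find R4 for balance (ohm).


At balance: R1*R4 = R2*R3, so R4 = R2*R3/R1.
R4 = 3530 * 9979 / 7609
R4 = 35225870 / 7609
R4 = 4629.5 ohm

4629.5 ohm


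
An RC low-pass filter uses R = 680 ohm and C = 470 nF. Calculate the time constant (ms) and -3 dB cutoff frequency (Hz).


Time constant: tau = R * C.
tau = 680 * 4.70e-07 = 0.0003196 s
tau = 0.3196 ms
Cutoff frequency: fc = 1 / (2*pi*R*C).
fc = 1 / (2*pi*0.0003196) = 497.98 Hz

tau = 0.3196 ms, fc = 497.98 Hz


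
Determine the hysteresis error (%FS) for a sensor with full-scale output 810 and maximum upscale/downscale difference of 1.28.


Hysteresis = (max difference / full scale) * 100%.
H = (1.28 / 810) * 100
H = 0.158 %FS

0.158 %FS


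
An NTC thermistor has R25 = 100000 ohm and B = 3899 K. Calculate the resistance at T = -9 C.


NTC thermistor equation: Rt = R25 * exp(B * (1/T - 1/T25)).
T in Kelvin: 264.15 K, T25 = 298.15 K
1/T - 1/T25 = 1/264.15 - 1/298.15 = 0.00043171
B * (1/T - 1/T25) = 3899 * 0.00043171 = 1.6832
Rt = 100000 * exp(1.6832) = 538298.3 ohm

538298.3 ohm


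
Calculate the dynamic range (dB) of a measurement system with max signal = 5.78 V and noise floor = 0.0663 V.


Dynamic range = 20 * log10(Vmax / Vnoise).
DR = 20 * log10(5.78 / 0.0663)
DR = 20 * log10(87.18)
DR = 38.81 dB

38.81 dB


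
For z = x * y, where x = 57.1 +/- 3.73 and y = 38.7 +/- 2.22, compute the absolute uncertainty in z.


For a product z = x*y, the relative uncertainty is:
uz/z = sqrt((ux/x)^2 + (uy/y)^2)
Relative uncertainties: ux/x = 3.73/57.1 = 0.065324
uy/y = 2.22/38.7 = 0.057364
z = 57.1 * 38.7 = 2209.8
uz = 2209.8 * sqrt(0.065324^2 + 0.057364^2) = 192.109

192.109


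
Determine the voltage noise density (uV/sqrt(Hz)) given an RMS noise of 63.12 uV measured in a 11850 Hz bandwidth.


Noise spectral density = Vrms / sqrt(BW).
NSD = 63.12 / sqrt(11850)
NSD = 63.12 / 108.8577
NSD = 0.5798 uV/sqrt(Hz)

0.5798 uV/sqrt(Hz)


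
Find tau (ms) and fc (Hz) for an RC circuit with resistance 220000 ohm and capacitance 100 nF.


Time constant: tau = R * C.
tau = 220000 * 1.00e-07 = 0.022 s
tau = 22.0 ms
Cutoff frequency: fc = 1 / (2*pi*R*C).
fc = 1 / (2*pi*0.022) = 7.23 Hz

tau = 22.0 ms, fc = 7.23 Hz


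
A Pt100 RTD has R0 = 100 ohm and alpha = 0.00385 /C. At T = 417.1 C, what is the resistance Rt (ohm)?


The RTD equation: Rt = R0 * (1 + alpha * T).
Rt = 100 * (1 + 0.00385 * 417.1)
Rt = 100 * (1 + 1.605835)
Rt = 100 * 2.605835
Rt = 260.584 ohm

260.584 ohm


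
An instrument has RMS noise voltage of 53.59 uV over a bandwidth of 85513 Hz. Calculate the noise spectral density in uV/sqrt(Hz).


Noise spectral density = Vrms / sqrt(BW).
NSD = 53.59 / sqrt(85513)
NSD = 53.59 / 292.4261
NSD = 0.1833 uV/sqrt(Hz)

0.1833 uV/sqrt(Hz)


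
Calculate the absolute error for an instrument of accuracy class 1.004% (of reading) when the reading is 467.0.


Absolute error = (accuracy% / 100) * reading.
Error = (1.004 / 100) * 467.0
Error = 0.01004 * 467.0
Error = 4.6887

4.6887


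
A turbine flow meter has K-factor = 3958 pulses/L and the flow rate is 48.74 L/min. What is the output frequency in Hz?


Frequency = K * Q / 60 (converting L/min to L/s).
f = 3958 * 48.74 / 60
f = 192912.92 / 60
f = 3215.22 Hz

3215.22 Hz


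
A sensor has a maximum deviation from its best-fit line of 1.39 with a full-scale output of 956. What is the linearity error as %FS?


Linearity error = (max deviation / full scale) * 100%.
Linearity = (1.39 / 956) * 100
Linearity = 0.145 %FS

0.145 %FS


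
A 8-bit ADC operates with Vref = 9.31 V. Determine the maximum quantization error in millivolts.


The maximum quantization error is +/- LSB/2.
LSB = Vref / 2^n = 9.31 / 256 = 0.03636719 V
Max error = LSB / 2 = 0.03636719 / 2 = 0.01818359 V
Max error = 18.1836 mV

18.1836 mV


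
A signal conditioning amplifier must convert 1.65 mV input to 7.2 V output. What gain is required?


Gain = Vout / Vin (converting to same units).
G = 7.2 V / 1.65 mV
G = 7200.0 mV / 1.65 mV
G = 4363.64

4363.64


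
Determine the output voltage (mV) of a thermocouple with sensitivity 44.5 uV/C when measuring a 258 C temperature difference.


The thermocouple output V = sensitivity * dT.
V = 44.5 uV/C * 258 C
V = 11481.0 uV
V = 11.481 mV

11.481 mV


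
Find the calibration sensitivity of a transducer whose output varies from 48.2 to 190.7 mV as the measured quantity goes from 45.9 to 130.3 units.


Sensitivity = (y2 - y1) / (x2 - x1).
S = (190.7 - 48.2) / (130.3 - 45.9)
S = 142.5 / 84.4
S = 1.6884 mV/unit

1.6884 mV/unit


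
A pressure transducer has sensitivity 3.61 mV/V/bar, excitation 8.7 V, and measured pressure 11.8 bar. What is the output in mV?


Output = sensitivity * Vex * P.
Vout = 3.61 * 8.7 * 11.8
Vout = 31.407 * 11.8
Vout = 370.6 mV

370.6 mV
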